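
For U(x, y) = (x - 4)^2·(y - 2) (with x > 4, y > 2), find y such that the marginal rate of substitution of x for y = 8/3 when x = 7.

MU_x = 2·(x−4)·(y−2), MU_y = (x−4)^2.
MRS = (2/1)·(y−2)/(x−4).
Substitute x = 7: MRS = (y − 2)/1.5. Setting this equal to 8/3 gives y − 2 = (8/3)·1.5 = 4, so y = 6.

y = 6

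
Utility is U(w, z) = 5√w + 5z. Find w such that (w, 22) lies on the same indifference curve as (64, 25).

U(64, 25) = 165.
Set U(w, 22) = 165 and solve.
With z = 22: 5√w = 165 − 5·22 = 55, so √w = 11 and w = 121.
Check: U(121, 22) = 165.

w = 121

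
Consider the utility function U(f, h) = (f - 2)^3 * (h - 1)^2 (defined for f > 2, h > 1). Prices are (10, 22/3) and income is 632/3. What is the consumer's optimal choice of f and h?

MU_f = 3·(f−2)^2·(h−1)^2, MU_h = 2·(f−2)^3·(h−1).
MRS = (3/2)·(h−1)/(f−2).
Tangency: set MRS = p_f/p_h = 10/(22/3) = 15/11.
So (3/2)·(h − 1)/(f − 2) = 15/11, i.e. (h − 1) = (10/11)·(f − 2).
Rewrite the budget in excess-of-subsistence terms: 10·(f − 2) + (22/3)·(h − 1) = 632/3 − 10·2 − (22/3)·1 = 550/3.
Substituting, (50/3)·(f − 2) = 550/3, so f − 2 = 11 and f* = 13.
Then h − 1 = (10/11)·11 = 10, so h* = 11.

f* = 13, h* = 11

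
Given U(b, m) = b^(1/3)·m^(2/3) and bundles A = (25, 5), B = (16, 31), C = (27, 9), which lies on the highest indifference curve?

Bundle B

Evaluate utility at each bundle:
U(A) = 8.550.
U(B) = 24.866.
U(C) = 12.980.
Highest utility is B, so B ≻ C ≻ A.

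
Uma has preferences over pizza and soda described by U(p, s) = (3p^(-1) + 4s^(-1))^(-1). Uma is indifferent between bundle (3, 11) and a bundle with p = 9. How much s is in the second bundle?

s = 66/17

U depends on (p, s) only through S = 3p^(-1) + 4s^(-1), so equal utility means equal S. At (3, 11): S = 15/11.
With p = 9: 3·9^(-1) = 1/3, so 4s^(-1) = 15/11 − 1/3 = 34/33, i.e. s^(-1) = 17/66.
Hence s = 1/(17/66) = 66/17.
Check: U(9, 66/17) = 0.7333.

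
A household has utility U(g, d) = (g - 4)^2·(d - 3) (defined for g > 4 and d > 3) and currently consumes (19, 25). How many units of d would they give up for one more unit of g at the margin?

MRS = 44/15

MU_g = 2·(g−4)·(d−3), MU_d = (g−4)^2.
MRS = (2/1)·(d−3)/(g−4).
At (19, 25): MRS = 44/15.
So at (19, 25) the consumer would give up 44/15 units of d for one more unit of g.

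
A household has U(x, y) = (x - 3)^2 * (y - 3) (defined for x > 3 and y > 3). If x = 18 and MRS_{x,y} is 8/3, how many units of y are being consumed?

MU_x = 2·(x−3)·(y−3), MU_y = (x−3)^2.
MRS = (2/1)·(y−3)/(x−3).
Substitute x = 18: MRS = (y − 3)/7.5. Setting this equal to 8/3 gives y − 3 = (8/3)·7.5 = 20, so y = 23.

y = 23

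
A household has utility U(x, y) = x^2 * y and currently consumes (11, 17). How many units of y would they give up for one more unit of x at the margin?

MU_x = 2·x·y and MU_y = x^2.
MRS = MU_x/MU_y = (2/1)·y/x.
At (11, 17): MRS = 34/11.
The indifference curve has slope −34/11 at this bundle.

MRS = 34/11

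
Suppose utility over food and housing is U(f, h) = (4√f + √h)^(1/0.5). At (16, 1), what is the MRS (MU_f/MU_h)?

MRS = 1

For CES with ρ = 0.5, MRS = (4/1)·√(h/f).
At (16, 1): MRS = 1.
So at (16, 1) the consumer would give up 1 units of h for one more unit of f.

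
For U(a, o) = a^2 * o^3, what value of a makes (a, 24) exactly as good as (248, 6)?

a = 31

U(248, 6) = 13284864.
Set U(a, 24) = 13284864 and solve.
With o = 24: 24^3 = 13824, so a^2 = 13284864/13824 = 961; taking the square root, a = 31.
Check: U(31, 24) = 13284864.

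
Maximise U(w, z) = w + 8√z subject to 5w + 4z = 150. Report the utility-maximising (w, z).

MU_w = 1, MU_z = 8/(2√z).
MRS = 1 ÷ (8/(2√z)).
Tangency: set MRS = p_w/p_z = 5/4 = 1.25.
MRS depends only on z: 0.25·√z = 1.25 ⇒ √z = 1.25/0.25 = 5 ⇒ z* = 25.
From the budget, 5·w = 150 − 4·25 = 50, so w* = 10.

w* = 10, z* = 25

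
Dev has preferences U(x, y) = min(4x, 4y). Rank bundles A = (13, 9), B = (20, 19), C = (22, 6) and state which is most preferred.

Evaluate utility at each bundle:
U(A) = 36.
U(B) = 76.
U(C) = 24.
Highest utility is B, so B ≻ A ≻ C.

Bundle B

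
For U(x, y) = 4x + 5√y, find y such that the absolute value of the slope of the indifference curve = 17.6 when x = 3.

y = 121

MU_x = 4, MU_y = 5/(2√y).
MRS = 4 ÷ (5/(2√y)).
MRS depends only on y: 1.6·√y = 17.6 ⇒ √y = 17.6/1.6 = 11 ⇒ y = 121.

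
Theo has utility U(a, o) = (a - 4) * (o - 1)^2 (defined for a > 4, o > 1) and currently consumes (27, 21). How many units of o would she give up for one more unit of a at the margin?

MU_a = (o−1)^2, MU_o = 2·(a−4)·(o−1).
MRS = (1/2)·(o−1)/(a−4).
At (27, 21): MRS = 10/23.
So at (27, 21) the consumer would give up 10/23 units of o for one more unit of a.

MRS = 10/23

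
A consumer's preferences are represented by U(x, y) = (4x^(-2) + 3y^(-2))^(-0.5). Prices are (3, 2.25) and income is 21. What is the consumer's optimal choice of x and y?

For CES with ρ = -2, MRS = (4/3)·(y/x)^3.
Tangency: set MRS = p_x/p_y = 3/2.25 = 4/3.
So (y/x)^3 = 1; taking the cube root, y/x = 1, i.e. y = x.
Substitute into the budget 3·x + 2.25·y = 21: 5.25·x = 21, so x* = 4 and y* = 4.

x* = 4, y* = 4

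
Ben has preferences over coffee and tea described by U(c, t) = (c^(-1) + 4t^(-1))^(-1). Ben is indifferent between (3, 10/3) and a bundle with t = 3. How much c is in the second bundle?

U depends on (c, t) only through S = c^(-1) + 4t^(-1), so equal utility means equal S. At (3, 10/3): S = 23/15.
With t = 3: 4·3^(-1) = 4/3, so c^(-1) = 23/15 − 4/3 = 0.2.
Hence c = 1/0.2 = 5.
Check: U(5, 3) = 0.6522.

c = 5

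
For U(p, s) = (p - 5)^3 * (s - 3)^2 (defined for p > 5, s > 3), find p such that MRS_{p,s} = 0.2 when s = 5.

p = 20

MU_p = 3·(p−5)^2·(s−3)^2, MU_s = 2·(p−5)^3·(s−3).
MRS = (3/2)·(s−3)/(p−5).
Substitute s = 5: MRS = 3/(p − 5). Setting this equal to 0.2 gives p − 5 = 3/0.2 = 15, so p = 20.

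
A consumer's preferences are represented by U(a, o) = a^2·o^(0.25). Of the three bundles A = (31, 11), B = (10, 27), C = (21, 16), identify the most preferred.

Bundle A

Evaluate utility at each bundle:
U(A) = 1750.135.
U(B) = 227.951.
U(C) = 882.000.
Highest utility is A, so A ≻ C ≻ B.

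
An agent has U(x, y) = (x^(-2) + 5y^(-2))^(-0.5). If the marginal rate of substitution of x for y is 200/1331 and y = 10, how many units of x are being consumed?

x = 11

For CES with ρ = -2, MRS = (1/5)·(y/x)^3.
Setting (1/5)·(10/x)^3 = 200/1331 gives (10/x)^3 = 1000/1331, so 10/x = 10/11 and x = 11.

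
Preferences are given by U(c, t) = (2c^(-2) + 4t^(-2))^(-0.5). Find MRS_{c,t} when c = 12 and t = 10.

For CES with ρ = -2, MRS = (2/4)·(t/c)^3.
At (12, 10): MRS = 125/432.
That is, one extra unit of c is worth 125/432 units of t at the margin.

MRS = 125/432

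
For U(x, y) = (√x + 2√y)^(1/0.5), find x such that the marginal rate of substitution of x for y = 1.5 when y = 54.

x = 6

For CES with ρ = 0.5, MRS = (1/2)·√(y/x).
Setting (1/2)·√(54/x) = 1.5 gives √(54/x) = 3, so 54/x = 9 and x = 6.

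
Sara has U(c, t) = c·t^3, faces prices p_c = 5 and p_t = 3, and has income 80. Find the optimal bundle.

c* = 4, t* = 20

MU_c = t^3 and MU_t = 3·c·t^2.
MRS = MU_c/MU_t = (1/3)·t/c.
Tangency: set MRS = p_c/p_t = 5/3.
So (1/3)·t/c = 5/3, i.e. t = 5·c.
Substitute into the budget 5·c + 3·t = 80: 20·c = 80, so c* = 4.
Then t* = 5·4 = 20.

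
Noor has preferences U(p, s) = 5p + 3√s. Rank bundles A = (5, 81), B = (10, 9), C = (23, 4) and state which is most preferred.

Bundle C

Evaluate utility at each bundle:
U(A) = 52.000.
U(B) = 59.000.
U(C) = 121.000.
Highest utility is C, so C ≻ B ≻ A.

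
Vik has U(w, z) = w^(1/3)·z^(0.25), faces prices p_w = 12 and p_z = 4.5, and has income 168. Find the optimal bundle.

MU_w = 1/3·w^(-2/3)·z^(0.25) and MU_z = 0.25·w^(1/3)·z^(-0.75).
MRS = MU_w/MU_z = (4/3)·z/w.
Tangency: set MRS = p_w/p_z = 12/4.5 = 8/3.
So (4/3)·z/w = 8/3, i.e. z = 2·w.
Substitute into the budget 12·w + 4.5·z = 168: 21·w = 168, so w* = 8.
Then z* = 2·8 = 16.

w* = 8, z* = 16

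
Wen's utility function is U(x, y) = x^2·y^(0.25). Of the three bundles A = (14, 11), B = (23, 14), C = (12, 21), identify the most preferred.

Bundle B

Evaluate utility at each bundle:
U(A) = 356.947.
U(B) = 1023.264.
U(C) = 308.260.
Highest utility is B, so B ≻ A ≻ C.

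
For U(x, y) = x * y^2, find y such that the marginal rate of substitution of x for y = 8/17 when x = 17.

y = 16

MU_x = y^2 and MU_y = 2·x·y.
MRS = MU_x/MU_y = (1/2)·y/x.
Substitute x = 17: MRS = y/34. Setting y/34 = 8/17 gives y = (8/17)·34 = 16.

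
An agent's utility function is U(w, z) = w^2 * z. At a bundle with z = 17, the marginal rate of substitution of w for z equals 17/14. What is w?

w = 28

MU_w = 2·w·z and MU_z = w^2.
MRS = MU_w/MU_z = (2/1)·z/w.
Substitute z = 17: MRS = 34/w. Setting 34/w = 17/14 gives w = 34/(17/14) = 28.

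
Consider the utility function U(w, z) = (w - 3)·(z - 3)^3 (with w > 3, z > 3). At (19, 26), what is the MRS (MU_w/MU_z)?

MU_w = (z−3)^3, MU_z = 3·(w−3)·(z−3)^2.
MRS = (1/3)·(z−3)/(w−3).
At (19, 26): MRS = 23/48.
The indifference curve has slope −23/48 at this bundle.

MRS = 23/48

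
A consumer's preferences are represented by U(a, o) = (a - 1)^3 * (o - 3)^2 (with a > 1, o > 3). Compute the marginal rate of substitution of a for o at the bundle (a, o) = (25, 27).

MU_a = 3·(a−1)^2·(o−3)^2, MU_o = 2·(a−1)^3·(o−3).
MRS = (3/2)·(o−3)/(a−1).
At (25, 27): MRS = 1.5.
That is, one extra unit of a is worth 1.5 units of o at the margin.

MRS = 1.5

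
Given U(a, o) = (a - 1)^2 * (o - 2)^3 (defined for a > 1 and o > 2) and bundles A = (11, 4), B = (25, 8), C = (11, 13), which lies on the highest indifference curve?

Evaluate utility at each bundle:
U(A) = 800.
U(B) = 124416.
U(C) = 133100.
Highest utility is C, so C ≻ B ≻ A.

Bundle C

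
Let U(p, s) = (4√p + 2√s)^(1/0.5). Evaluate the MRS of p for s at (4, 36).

For CES with ρ = 0.5, MRS = (4/2)·√(s/p).
At (4, 36): MRS = 6.
That is, one extra unit of p is worth 6 units of s at the margin.

MRS = 6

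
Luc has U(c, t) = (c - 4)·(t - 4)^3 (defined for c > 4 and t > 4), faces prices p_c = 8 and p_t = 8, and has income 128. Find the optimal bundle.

MU_c = (t−4)^3, MU_t = 3·(c−4)·(t−4)^2.
MRS = (1/3)·(t−4)/(c−4).
Tangency: set MRS = p_c/p_t = 8/8 = 1.
So (1/3)·(t − 4)/(c − 4) = 1, i.e. (t − 4) = 3·(c − 4).
Rewrite the budget in excess-of-subsistence terms: 8·(c − 4) + 8·(t − 4) = 128 − 8·4 − 8·4 = 64.
Substituting, 32·(c − 4) = 64, so c − 4 = 2 and c* = 6.
Then t − 4 = 3·2 = 6, so t* = 10.

c* = 6, t* = 10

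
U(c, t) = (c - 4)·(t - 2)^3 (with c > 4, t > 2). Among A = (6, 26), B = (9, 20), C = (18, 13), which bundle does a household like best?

Bundle B

Evaluate utility at each bundle:
U(A) = 27648.
U(B) = 29160.
U(C) = 18634.
Highest utility is B, so B ≻ A ≻ C.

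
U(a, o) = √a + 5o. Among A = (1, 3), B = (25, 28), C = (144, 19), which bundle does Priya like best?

Bundle B

Evaluate utility at each bundle:
U(A) = 16.000.
U(B) = 145.000.
U(C) = 107.000.
Highest utility is B, so B ≻ C ≻ A.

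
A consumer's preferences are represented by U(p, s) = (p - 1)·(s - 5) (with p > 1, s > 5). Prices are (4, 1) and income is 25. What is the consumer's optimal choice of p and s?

p* = 3, s* = 13

MU_p = (s−5), MU_s = (p−1).
MRS = (s−5)/(p−1).
Tangency: set MRS = p_p/p_s = 4/1 = 4.
So (s − 5)/(p − 1) = 4, i.e. (s − 5) = 4·(p − 1).
Rewrite the budget in excess-of-subsistence terms: 4·(p − 1) + 1·(s − 5) = 25 − 4·1 − 1·5 = 16.
Substituting, 8·(p − 1) = 16, so p − 1 = 2 and p* = 3.
Then s − 5 = 4·2 = 8, so s* = 13.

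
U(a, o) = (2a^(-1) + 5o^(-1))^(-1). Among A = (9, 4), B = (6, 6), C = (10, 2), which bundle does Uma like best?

Evaluate utility at each bundle:
U(A) = 0.679.
U(B) = 0.857.
U(C) = 0.370.
Highest utility is B, so B ≻ A ≻ C.

Bundle B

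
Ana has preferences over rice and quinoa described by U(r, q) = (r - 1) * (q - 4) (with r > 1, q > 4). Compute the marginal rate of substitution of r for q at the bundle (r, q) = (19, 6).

MRS = 1/9

MU_r = (q−4), MU_q = (r−1).
MRS = (q−4)/(r−1).
At (19, 6): MRS = 1/9.
The indifference curve has slope −1/9 at this bundle.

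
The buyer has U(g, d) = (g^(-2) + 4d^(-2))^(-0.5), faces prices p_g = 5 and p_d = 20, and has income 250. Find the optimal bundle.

For CES with ρ = -2, MRS = (1/4)·(d/g)^3.
Tangency: set MRS = p_g/p_d = 5/20 = 0.25.
So (d/g)^3 = 1; taking the cube root, d/g = 1, i.e. d = g.
Substitute into the budget 5·g + 20·d = 250: 25·g = 250, so g* = 10 and d* = 10.

g* = 10, d* = 10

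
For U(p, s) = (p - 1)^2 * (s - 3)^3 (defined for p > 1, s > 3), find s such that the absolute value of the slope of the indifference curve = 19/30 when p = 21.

s = 22

MU_p = 2·(p−1)·(s−3)^3, MU_s = 3·(p−1)^2·(s−3)^2.
MRS = (2/3)·(s−3)/(p−1).
Substitute p = 21: MRS = (s − 3)/30. Setting this equal to 19/30 gives s − 3 = (19/30)·30 = 19, so s = 22.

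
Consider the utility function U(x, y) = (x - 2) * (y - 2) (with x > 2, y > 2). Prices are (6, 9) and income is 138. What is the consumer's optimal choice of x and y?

x* = 11, y* = 8

MU_x = (y−2), MU_y = (x−2).
MRS = (y−2)/(x−2).
Tangency: set MRS = p_x/p_y = 6/9 = 2/3.
So (y − 2)/(x − 2) = 2/3, i.e. (y − 2) = (2/3)·(x − 2).
Rewrite the budget in excess-of-subsistence terms: 6·(x − 2) + 9·(y − 2) = 138 − 6·2 − 9·2 = 108.
Substituting, 12·(x − 2) = 108, so x − 2 = 9 and x* = 11.
Then y − 2 = (2/3)·9 = 6, so y* = 8.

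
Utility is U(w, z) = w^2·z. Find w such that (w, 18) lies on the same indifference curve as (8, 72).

U(8, 72) = 4608.
Set U(w, 18) = 4608 and solve.
With z = 18: w^2 = 4608/18 = 256; taking the square root, w = 16.
Check: U(16, 18) = 4608.

w = 16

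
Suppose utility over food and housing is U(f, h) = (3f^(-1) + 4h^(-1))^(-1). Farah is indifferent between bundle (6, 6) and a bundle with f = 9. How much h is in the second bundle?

h = 4.8

U depends on (f, h) only through S = 3f^(-1) + 4h^(-1), so equal utility means equal S. At (6, 6): S = 7/6.
With f = 9: 3·9^(-1) = 1/3, so 4h^(-1) = 7/6 − 1/3 = 5/6, i.e. h^(-1) = 5/24.
Hence h = 1/(5/24) = 4.8.
Check: U(9, 4.8) = 0.8571.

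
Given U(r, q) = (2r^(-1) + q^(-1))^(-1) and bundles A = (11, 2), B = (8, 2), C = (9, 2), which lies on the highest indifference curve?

Bundle A

Evaluate utility at each bundle:
U(A) = 1.467.
U(B) = 1.333.
U(C) = 1.385.
Highest utility is A, so A ≻ C ≻ B.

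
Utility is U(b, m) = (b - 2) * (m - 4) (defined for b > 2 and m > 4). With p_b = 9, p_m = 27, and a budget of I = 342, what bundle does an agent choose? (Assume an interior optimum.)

b* = 14, m* = 8

MU_b = (m−4), MU_m = (b−2).
MRS = (m−4)/(b−2).
Tangency: set MRS = p_b/p_m = 9/27 = 1/3.
So (m − 4)/(b − 2) = 1/3, i.e. (m − 4) = (1/3)·(b − 2).
Rewrite the budget in excess-of-subsistence terms: 9·(b − 2) + 27·(m − 4) = 342 − 9·2 − 27·4 = 216.
Substituting, 18·(b − 2) = 216, so b − 2 = 12 and b* = 14.
Then m − 4 = (1/3)·12 = 4, so m* = 8.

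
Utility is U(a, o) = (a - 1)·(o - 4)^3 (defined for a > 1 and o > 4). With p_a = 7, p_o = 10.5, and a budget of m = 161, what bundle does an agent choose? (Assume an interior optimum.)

MU_a = (o−4)^3, MU_o = 3·(a−1)·(o−4)^2.
MRS = (1/3)·(o−4)/(a−1).
Tangency: set MRS = p_a/p_o = 7/10.5 = 2/3.
So (1/3)·(o − 4)/(a − 1) = 2/3, i.e. (o − 4) = 2·(a − 1).
Rewrite the budget in excess-of-subsistence terms: 7·(a − 1) + 10.5·(o − 4) = 161 − 7·1 − 10.5·4 = 112.
Substituting, 28·(a − 1) = 112, so a − 1 = 4 and a* = 5.
Then o − 4 = 2·4 = 8, so o* = 12.

a* = 5, o* = 12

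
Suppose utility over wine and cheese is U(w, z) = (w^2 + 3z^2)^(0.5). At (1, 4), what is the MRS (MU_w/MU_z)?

For CES with ρ = 2, MRS = (1/3)·(z/w)^(-1).
At (1, 4): MRS = 1/12.
The indifference curve has slope −1/12 at this bundle.

MRS = 1/12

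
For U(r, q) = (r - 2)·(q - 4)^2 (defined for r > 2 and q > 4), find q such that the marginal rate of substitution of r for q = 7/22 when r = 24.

q = 18

MU_r = (q−4)^2, MU_q = 2·(r−2)·(q−4).
MRS = (1/2)·(q−4)/(r−2).
Substitute r = 24: MRS = (q − 4)/44. Setting this equal to 7/22 gives q − 4 = (7/22)·44 = 14, so q = 18.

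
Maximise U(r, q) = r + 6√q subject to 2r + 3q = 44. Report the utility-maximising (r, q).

r* = 16, q* = 4

MU_r = 1, MU_q = 6/(2√q).
MRS = 1 ÷ (6/(2√q)).
Tangency: set MRS = p_r/p_q = 2/3.
MRS depends only on q: (1/3)·√q = 2/3 ⇒ √q = (2/3)/(1/3) = 2 ⇒ q* = 4.
From the budget, 2·r = 44 − 3·4 = 32, so r* = 16.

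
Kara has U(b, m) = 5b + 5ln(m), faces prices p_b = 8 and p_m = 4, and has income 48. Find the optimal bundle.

MU_b = 5, MU_m = 5/m.
MRS = 5 ÷ (5/m).
Tangency: set MRS = p_b/p_m = 8/4 = 2.
MRS depends only on m: m = 2 ⇒ m* = 2.
From the budget, 8·b = 48 − 4·2 = 40, so b* = 5.

b* = 5, m* = 2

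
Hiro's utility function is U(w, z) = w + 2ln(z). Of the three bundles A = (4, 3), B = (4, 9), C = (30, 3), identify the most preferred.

Bundle C

Evaluate utility at each bundle:
U(A) = 6.197.
U(B) = 8.394.
U(C) = 32.197.
Highest utility is C, so C ≻ B ≻ A.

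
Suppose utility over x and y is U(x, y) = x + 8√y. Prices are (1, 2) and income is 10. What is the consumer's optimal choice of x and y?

MU_x = 1, MU_y = 8/(2√y).
MRS = 1 ÷ (8/(2√y)).
Tangency: set MRS = p_x/p_y = 1/2 = 0.5.
MRS depends only on y: 0.25·√y = 0.5 ⇒ √y = 0.5/0.25 = 2 ⇒ y* = 4.
From the budget, 1·x = 10 − 2·4 = 2, so x* = 2.

x* = 2, y* = 4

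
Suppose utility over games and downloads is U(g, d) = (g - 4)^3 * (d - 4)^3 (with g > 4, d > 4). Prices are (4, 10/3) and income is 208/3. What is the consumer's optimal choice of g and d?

g* = 9, d* = 10

MU_g = 3·(g−4)^2·(d−4)^3, MU_d = 3·(g−4)^3·(d−4)^2.
MRS = (d−4)/(g−4).
Tangency: set MRS = p_g/p_d = 4/(10/3) = 1.2.
So (d − 4)/(g − 4) = 1.2, i.e. (d − 4) = 1.2·(g − 4).
Rewrite the budget in excess-of-subsistence terms: 4·(g − 4) + (10/3)·(d − 4) = 208/3 − 4·4 − (10/3)·4 = 40.
Substituting, 8·(g − 4) = 40, so g − 4 = 5 and g* = 9.
Then d − 4 = 1.2·5 = 6, so d* = 10.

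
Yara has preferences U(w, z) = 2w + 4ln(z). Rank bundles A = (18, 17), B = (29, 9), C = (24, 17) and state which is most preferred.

Evaluate utility at each bundle:
U(A) = 47.333.
U(B) = 66.789.
U(C) = 59.333.
Highest utility is B, so B ≻ C ≻ A.

Bundle B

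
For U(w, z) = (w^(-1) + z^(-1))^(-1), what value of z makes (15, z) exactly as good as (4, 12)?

U depends on (w, z) only through S = w^(-1) + z^(-1), so equal utility means equal S. At (4, 12): S = 1/3.
With w = 15: 15^(-1) = 1/15, so z^(-1) = 1/3 − 1/15 = 4/15.
Hence z = 1/(4/15) = 3.75.
Check: U(15, 3.75) = 3.

z = 3.75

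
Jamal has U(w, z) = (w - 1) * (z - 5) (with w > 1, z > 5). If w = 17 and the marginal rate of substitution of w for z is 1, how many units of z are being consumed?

MU_w = (z−5), MU_z = (w−1).
MRS = (z−5)/(w−1).
Substitute w = 17: MRS = (z − 5)/16. Setting this equal to 1 gives z − 5 = 1·16 = 16, so z = 21.

z = 21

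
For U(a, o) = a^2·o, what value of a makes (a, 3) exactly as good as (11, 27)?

U(11, 27) = 3267.
Set U(a, 3) = 3267 and solve.
With o = 3: a^2 = 3267/3 = 1089; taking the square root, a = 33.
Check: U(33, 3) = 3267.

a = 33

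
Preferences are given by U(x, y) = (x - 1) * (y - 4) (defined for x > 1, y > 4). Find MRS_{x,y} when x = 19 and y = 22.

MU_x = (y−4), MU_y = (x−1).
MRS = (y−4)/(x−1).
At (19, 22): MRS = 1.
So at (19, 22) the consumer would give up 1 units of y for one more unit of x.

MRS = 1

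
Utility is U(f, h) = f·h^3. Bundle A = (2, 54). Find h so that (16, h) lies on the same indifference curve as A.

U(2, 54) = 314928.
Set U(16, h) = 314928 and solve.
With f = 16: h^3 = 314928/16 = 19683; taking the cube root, h = 27.
Check: U(16, 27) = 314928.

h = 27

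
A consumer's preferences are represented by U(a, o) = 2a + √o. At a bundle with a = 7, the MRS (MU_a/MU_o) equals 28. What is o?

MU_a = 2, MU_o = 1/(2√o).
MRS = 2 ÷ (1/(2√o)).
MRS depends only on o: 4·√o = 28 ⇒ √o = 28/4 = 7 ⇒ o = 49.

o = 49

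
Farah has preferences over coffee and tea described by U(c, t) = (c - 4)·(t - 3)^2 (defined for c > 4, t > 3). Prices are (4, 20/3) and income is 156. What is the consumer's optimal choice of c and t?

MU_c = (t−3)^2, MU_t = 2·(c−4)·(t−3).
MRS = (1/2)·(t−3)/(c−4).
Tangency: set MRS = p_c/p_t = 4/(20/3) = 0.6.
So (1/2)·(t − 3)/(c − 4) = 0.6, i.e. (t − 3) = 1.2·(c − 4).
Rewrite the budget in excess-of-subsistence terms: 4·(c − 4) + (20/3)·(t − 3) = 156 − 4·4 − (20/3)·3 = 120.
Substituting, 12·(c − 4) = 120, so c − 4 = 10 and c* = 14.
Then t − 3 = 1.2·10 = 12, so t* = 15.

c* = 14, t* = 15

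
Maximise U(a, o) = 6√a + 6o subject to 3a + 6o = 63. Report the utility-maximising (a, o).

MU_a = 6/(2√a), MU_o = 6.
MRS = 6/(2√a) ÷ 6.
Tangency: set MRS = p_a/p_o = 3/6 = 0.5.
MRS depends only on a: 0.5/√a = 0.5 ⇒ √a = 0.5/0.5 = 1 ⇒ a* = 1.
From the budget, 6·o = 63 − 3·1 = 60, so o* = 10.

a* = 1, o* = 10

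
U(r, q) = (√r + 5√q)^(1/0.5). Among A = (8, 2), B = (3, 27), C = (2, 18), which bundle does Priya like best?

Bundle B

Evaluate utility at each bundle:
U(A) = 98.000.
U(B) = 768.000.
U(C) = 512.000.
Highest utility is B, so B ≻ C ≻ A.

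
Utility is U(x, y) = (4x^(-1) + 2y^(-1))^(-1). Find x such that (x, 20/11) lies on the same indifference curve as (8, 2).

x = 10

U depends on (x, y) only through S = 4x^(-1) + 2y^(-1), so equal utility means equal S. At (8, 2): S = 1.5.
With y = 20/11: 2·(20/11)^(-1) = 1.1, so 4x^(-1) = 1.5 − 1.1 = 0.4, i.e. x^(-1) = 0.1.
Hence x = 1/0.1 = 10.
Check: U(10, 20/11) = 0.6667.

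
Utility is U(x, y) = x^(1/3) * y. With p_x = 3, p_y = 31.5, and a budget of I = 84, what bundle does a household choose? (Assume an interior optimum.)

MU_x = 1/3·x^(-2/3)·y and MU_y = x^(1/3).
MRS = MU_x/MU_y = (1/3)·y/x.
Tangency: set MRS = p_x/p_y = 3/31.5 = 2/21.
So (1/3)·y/x = 2/21, i.e. y = (2/7)·x.
Substitute into the budget 3·x + 31.5·y = 84: 12·x = 84, so x* = 7.
Then y* = (2/7)·7 = 2.

x* = 7, y* = 2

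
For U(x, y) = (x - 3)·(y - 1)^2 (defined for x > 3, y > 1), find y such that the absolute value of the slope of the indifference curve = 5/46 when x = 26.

y = 6

MU_x = (y−1)^2, MU_y = 2·(x−3)·(y−1).
MRS = (1/2)·(y−1)/(x−3).
Substitute x = 26: MRS = (y − 1)/46. Setting this equal to 5/46 gives y − 1 = (5/46)·46 = 5, so y = 6.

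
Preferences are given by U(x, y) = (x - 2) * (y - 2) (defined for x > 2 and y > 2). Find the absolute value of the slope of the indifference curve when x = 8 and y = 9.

MU_x = (y−2), MU_y = (x−2).
MRS = (y−2)/(x−2).
At (8, 9): MRS = 7/6.
So at (8, 9) the consumer would give up 7/6 units of y for one more unit of x.

MRS = 7/6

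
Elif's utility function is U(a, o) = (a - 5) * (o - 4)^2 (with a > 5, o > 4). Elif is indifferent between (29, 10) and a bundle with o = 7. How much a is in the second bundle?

U(29, 10) = 864.
Set U(a, 7) = 864 and solve.
With o = 7: (7 − 4)^2 = 9, so (a − 5) = 864/9 = 96.
So a = 5 + 96 = 101.
Check: U(101, 7) = 864.

a = 101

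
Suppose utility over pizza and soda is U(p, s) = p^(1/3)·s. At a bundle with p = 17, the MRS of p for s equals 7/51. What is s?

MU_p = 1/3·p^(-2/3)·s and MU_s = p^(1/3).
MRS = MU_p/MU_s = (1/3)·s/p.
Substitute p = 17: MRS = s/51. Setting s/51 = 7/51 gives s = (7/51)·51 = 7.

s = 7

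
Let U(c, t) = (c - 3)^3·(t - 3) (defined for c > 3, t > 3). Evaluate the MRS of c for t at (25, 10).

MRS = 21/22

MU_c = 3·(c−3)^2·(t−3), MU_t = (c−3)^3.
MRS = (3/1)·(t−3)/(c−3).
At (25, 10): MRS = 21/22.
The indifference curve has slope −21/22 at this bundle.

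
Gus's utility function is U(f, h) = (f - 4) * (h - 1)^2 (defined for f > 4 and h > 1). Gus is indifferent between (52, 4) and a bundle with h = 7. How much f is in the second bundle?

f = 16

U(52, 4) = 432.
Set U(f, 7) = 432 and solve.
With h = 7: (7 − 1)^2 = 36, so (f − 4) = 432/36 = 12.
So f = 4 + 12 = 16.
Check: U(16, 7) = 432.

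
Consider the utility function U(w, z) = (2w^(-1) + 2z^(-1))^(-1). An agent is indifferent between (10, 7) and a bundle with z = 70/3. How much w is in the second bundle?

w = 5

U depends on (w, z) only through S = 2w^(-1) + 2z^(-1), so equal utility means equal S. At (10, 7): S = 17/35.
With z = 70/3: 2·(70/3)^(-1) = 3/35, so 2w^(-1) = 17/35 − 3/35 = 0.4, i.e. w^(-1) = 0.2.
Hence w = 1/0.2 = 5.
Check: U(5, 70/3) = 2.0588.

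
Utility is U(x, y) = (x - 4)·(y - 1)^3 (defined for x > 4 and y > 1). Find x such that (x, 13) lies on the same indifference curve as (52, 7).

U(52, 7) = 10368.
Set U(x, 13) = 10368 and solve.
With y = 13: (13 − 1)^3 = 1728, so (x − 4) = 10368/1728 = 6.
So x = 4 + 6 = 10.
Check: U(10, 13) = 10368.

x = 10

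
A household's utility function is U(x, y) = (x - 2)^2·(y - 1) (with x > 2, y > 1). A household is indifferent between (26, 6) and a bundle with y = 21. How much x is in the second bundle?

U(26, 6) = 2880.
Set U(x, 21) = 2880 and solve.
With y = 21: (21 − 1) = 20, so (x − 2)^2 = 2880/20 = 144.
Taking the square root (with x > 2): x − 2 = 12, so x = 14.
Check: U(14, 21) = 2880.

x = 14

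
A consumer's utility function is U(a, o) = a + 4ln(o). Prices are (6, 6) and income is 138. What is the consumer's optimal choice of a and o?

MU_a = 1, MU_o = 4/o.
MRS = 1 ÷ (4/o).
Tangency: set MRS = p_a/p_o = 6/6 = 1.
MRS depends only on o: 0.25·o = 1 ⇒ o* = 1/0.25 = 4.
From the budget, 6·a = 138 − 6·4 = 114, so a* = 19.

a* = 19, o* = 4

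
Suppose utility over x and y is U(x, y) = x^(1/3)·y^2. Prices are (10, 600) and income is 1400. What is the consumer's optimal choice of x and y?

x* = 20, y* = 2

MU_x = 1/3·x^(-2/3)·y^2 and MU_y = 2·x^(1/3)·y.
MRS = MU_x/MU_y = (1/6)·y/x.
Tangency: set MRS = p_x/p_y = 10/600 = 1/60.
So (1/6)·y/x = 1/60, i.e. y = 0.1·x.
Substitute into the budget 10·x + 600·y = 1400: 70·x = 1400, so x* = 20.
Then y* = 0.1·20 = 2.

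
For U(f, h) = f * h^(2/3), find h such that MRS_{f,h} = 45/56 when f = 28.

h = 15

MU_f = h^(2/3) and MU_h = 2/3·f·h^(-1/3).
MRS = MU_f/MU_h = (1.5)·h/f.
Substitute f = 28: MRS = h/(56/3). Setting h/(56/3) = 45/56 gives h = (45/56)·(56/3) = 15.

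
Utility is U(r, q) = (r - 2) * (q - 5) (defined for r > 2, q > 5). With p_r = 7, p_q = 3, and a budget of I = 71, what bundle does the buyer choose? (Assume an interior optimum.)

r* = 5, q* = 12

MU_r = (q−5), MU_q = (r−2).
MRS = (q−5)/(r−2).
Tangency: set MRS = p_r/p_q = 7/3.
So (q − 5)/(r − 2) = 7/3, i.e. (q − 5) = (7/3)·(r − 2).
Rewrite the budget in excess-of-subsistence terms: 7·(r − 2) + 3·(q − 5) = 71 − 7·2 − 3·5 = 42.
Substituting, 14·(r − 2) = 42, so r − 2 = 3 and r* = 5.
Then q − 5 = (7/3)·3 = 7, so q* = 12.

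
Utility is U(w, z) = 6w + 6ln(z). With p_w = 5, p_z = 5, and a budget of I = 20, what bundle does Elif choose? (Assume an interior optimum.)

MU_w = 6, MU_z = 6/z.
MRS = 6 ÷ (6/z).
Tangency: set MRS = p_w/p_z = 5/5 = 1.
MRS depends only on z: z = 1 ⇒ z* = 1.
From the budget, 5·w = 20 − 5·1 = 15, so w* = 3.

w* = 3, z* = 1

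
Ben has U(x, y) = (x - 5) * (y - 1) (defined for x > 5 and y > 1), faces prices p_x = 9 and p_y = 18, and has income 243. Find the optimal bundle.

x* = 15, y* = 6

MU_x = (y−1), MU_y = (x−5).
MRS = (y−1)/(x−5).
Tangency: set MRS = p_x/p_y = 9/18 = 0.5.
So (y − 1)/(x − 5) = 0.5, i.e. (y − 1) = 0.5·(x − 5).
Rewrite the budget in excess-of-subsistence terms: 9·(x − 5) + 18·(y − 1) = 243 − 9·5 − 18·1 = 180.
Substituting, 18·(x − 5) = 180, so x − 5 = 10 and x* = 15.
Then y − 1 = 0.5·10 = 5, so y* = 6.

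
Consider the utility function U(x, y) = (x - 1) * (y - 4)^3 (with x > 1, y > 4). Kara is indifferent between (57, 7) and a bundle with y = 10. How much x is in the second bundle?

U(57, 7) = 1512.
Set U(x, 10) = 1512 and solve.
With y = 10: (10 − 4)^3 = 216, so (x − 1) = 1512/216 = 7.
So x = 1 + 7 = 8.
Check: U(8, 10) = 1512.

x = 8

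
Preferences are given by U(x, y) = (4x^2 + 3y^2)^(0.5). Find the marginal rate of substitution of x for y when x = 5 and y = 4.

MRS = 5/3

For CES with ρ = 2, MRS = (4/3)·(y/x)^(-1).
At (5, 4): MRS = 5/3.
So at (5, 4) the consumer would give up 5/3 units of y for one more unit of x.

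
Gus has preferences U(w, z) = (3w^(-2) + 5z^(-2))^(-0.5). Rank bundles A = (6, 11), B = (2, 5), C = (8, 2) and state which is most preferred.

Evaluate utility at each bundle:
U(A) = 2.832.
U(B) = 1.026.
U(C) = 0.878.
Highest utility is A, so A ≻ B ≻ C.

Bundle A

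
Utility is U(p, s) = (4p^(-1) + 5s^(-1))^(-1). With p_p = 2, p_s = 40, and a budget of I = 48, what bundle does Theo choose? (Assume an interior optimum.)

For CES with ρ = -1, MRS = (4/5)·(s/p)^2.
Tangency: set MRS = p_p/p_s = 2/40 = 0.05.
So (s/p)^2 = 1/16; taking the square root, s/p = 0.25, i.e. s = 0.25·p.
Substitute into the budget 2·p + 40·s = 48: 12·p = 48, so p* = 4 and s* = 0.25·4 = 1.

p* = 4, s* = 1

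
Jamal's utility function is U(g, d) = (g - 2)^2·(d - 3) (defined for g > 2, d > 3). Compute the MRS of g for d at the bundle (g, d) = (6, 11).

MRS = 4

MU_g = 2·(g−2)·(d−3), MU_d = (g−2)^2.
MRS = (2/1)·(d−3)/(g−2).
At (6, 11): MRS = 4.
So at (6, 11) the consumer would give up 4 units of d for one more unit of g.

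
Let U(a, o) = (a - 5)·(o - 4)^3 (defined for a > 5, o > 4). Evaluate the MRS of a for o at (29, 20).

MU_a = (o−4)^3, MU_o = 3·(a−5)·(o−4)^2.
MRS = (1/3)·(o−4)/(a−5).
At (29, 20): MRS = 2/9.
The indifference curve has slope −2/9 at this bundle.

MRS = 2/9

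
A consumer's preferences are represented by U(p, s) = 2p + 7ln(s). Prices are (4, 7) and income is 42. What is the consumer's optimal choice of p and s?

p* = 7, s* = 2

MU_p = 2, MU_s = 7/s.
MRS = 2 ÷ (7/s).
Tangency: set MRS = p_p/p_s = 4/7.
MRS depends only on s: (2/7)·s = 4/7 ⇒ s* = (4/7)/(2/7) = 2.
From the budget, 4·p = 42 − 7·2 = 28, so p* = 7.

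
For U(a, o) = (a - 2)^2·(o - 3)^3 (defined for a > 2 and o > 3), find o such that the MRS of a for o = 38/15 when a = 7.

MU_a = 2·(a−2)·(o−3)^3, MU_o = 3·(a−2)^2·(o−3)^2.
MRS = (2/3)·(o−3)/(a−2).
Substitute a = 7: MRS = (o − 3)/7.5. Setting this equal to 38/15 gives o − 3 = (38/15)·7.5 = 19, so o = 22.

o = 22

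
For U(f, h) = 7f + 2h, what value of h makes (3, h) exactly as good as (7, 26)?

U(7, 26) = 101.
Set U(3, h) = 101 and solve.
7·3 + 2h = 101 ⇒ 2h = 80 ⇒ h = 40.
Check: U(3, 40) = 101.

h = 40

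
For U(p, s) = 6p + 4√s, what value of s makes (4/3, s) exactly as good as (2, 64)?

U(2, 64) = 44.
Set U(4/3, s) = 44 and solve.
With p = 4/3: 4√s = 44 − 6·4/3 = 36, so √s = 9 and s = 81.
Check: U(4/3, 81) = 44.

s = 81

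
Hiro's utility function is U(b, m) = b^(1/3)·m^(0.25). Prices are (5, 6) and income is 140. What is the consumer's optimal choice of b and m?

MU_b = 1/3·b^(-2/3)·m^(0.25) and MU_m = 0.25·b^(1/3)·m^(-0.75).
MRS = MU_b/MU_m = (4/3)·m/b.
Tangency: set MRS = p_b/p_m = 5/6.
So (4/3)·m/b = 5/6, i.e. m = 0.625·b.
Substitute into the budget 5·b + 6·m = 140: 8.75·b = 140, so b* = 16.
Then m* = 0.625·16 = 10.

b* = 16, m* = 10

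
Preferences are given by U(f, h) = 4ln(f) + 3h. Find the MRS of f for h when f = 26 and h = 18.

MRS = 2/39

MU_f = 4/f, MU_h = 3.
MRS = 4/f ÷ 3.
At (26, 18): MRS = 2/39.
So at (26, 18) the consumer would give up 2/39 units of h for one more unit of f.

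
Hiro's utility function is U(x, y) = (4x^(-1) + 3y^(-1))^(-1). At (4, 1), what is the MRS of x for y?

MRS = 1/12

For CES with ρ = -1, MRS = (4/3)·(y/x)^2.
At (4, 1): MRS = 1/12.
So at (4, 1) the consumer would give up 1/12 units of y for one more unit of x.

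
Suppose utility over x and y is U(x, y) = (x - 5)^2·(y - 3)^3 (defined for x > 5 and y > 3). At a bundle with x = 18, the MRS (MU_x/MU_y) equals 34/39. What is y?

y = 20

MU_x = 2·(x−5)·(y−3)^3, MU_y = 3·(x−5)^2·(y−3)^2.
MRS = (2/3)·(y−3)/(x−5).
Substitute x = 18: MRS = (y − 3)/19.5. Setting this equal to 34/39 gives y − 3 = (34/39)·19.5 = 17, so y = 20.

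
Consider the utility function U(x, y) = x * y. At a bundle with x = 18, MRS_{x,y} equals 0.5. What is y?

y = 9

MU_x = y and MU_y = x.
MRS = MU_x/MU_y = y/x.
Substitute x = 18: MRS = y/18. Setting y/18 = 0.5 gives y = 0.5·18 = 9.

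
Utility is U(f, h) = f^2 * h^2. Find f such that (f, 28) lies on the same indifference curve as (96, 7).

U(96, 7) = 451584.
Set U(f, 28) = 451584 and solve.
With h = 28: 28^2 = 784, so f^2 = 451584/784 = 576; taking the square root, f = 24.
Check: U(24, 28) = 451584.

f = 24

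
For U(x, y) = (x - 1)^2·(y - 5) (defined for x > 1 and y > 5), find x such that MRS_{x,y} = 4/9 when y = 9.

MU_x = 2·(x−1)·(y−5), MU_y = (x−1)^2.
MRS = (2/1)·(y−5)/(x−1).
Substitute y = 9: MRS = 8/(x − 1). Setting this equal to 4/9 gives x − 1 = 8/(4/9) = 18, so x = 19.

x = 19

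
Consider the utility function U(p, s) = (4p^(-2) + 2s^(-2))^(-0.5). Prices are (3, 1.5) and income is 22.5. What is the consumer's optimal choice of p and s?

For CES with ρ = -2, MRS = (4/2)·(s/p)^3.
Tangency: set MRS = p_p/p_s = 3/1.5 = 2.
So (s/p)^3 = 1; taking the cube root, s/p = 1, i.e. s = p.
Substitute into the budget 3·p + 1.5·s = 22.5: 4.5·p = 22.5, so p* = 5 and s* = 5.

p* = 5, s* = 5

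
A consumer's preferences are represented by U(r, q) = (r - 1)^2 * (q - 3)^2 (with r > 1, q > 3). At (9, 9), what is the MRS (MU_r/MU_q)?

MU_r = 2·(r−1)·(q−3)^2, MU_q = 2·(r−1)^2·(q−3).
MRS = (q−3)/(r−1).
At (9, 9): MRS = 0.75.
So at (9, 9) the consumer would give up 0.75 units of q for one more unit of r.

MRS = 0.75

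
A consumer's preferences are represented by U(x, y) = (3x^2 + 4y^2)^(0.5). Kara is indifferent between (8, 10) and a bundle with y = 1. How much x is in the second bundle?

U depends on (x, y) only through S = 3x^2 + 4y^2, so equal utility means equal S. At (8, 10): S = 592.
With y = 1: 4·1^2 = 4, so 3x^2 = 592 − 4 = 588, i.e. x^2 = 196.
Hence x = √196 = 14.
Check: U(14, 1) = 24.3311.

x = 14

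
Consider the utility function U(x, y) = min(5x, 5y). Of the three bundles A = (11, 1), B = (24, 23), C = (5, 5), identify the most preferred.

Bundle B

Evaluate utility at each bundle:
U(A) = 5.
U(B) = 115.
U(C) = 25.
Highest utility is B, so B ≻ C ≻ A.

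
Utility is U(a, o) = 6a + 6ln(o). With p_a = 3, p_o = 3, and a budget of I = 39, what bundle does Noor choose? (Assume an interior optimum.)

a* = 12, o* = 1

MU_a = 6, MU_o = 6/o.
MRS = 6 ÷ (6/o).
Tangency: set MRS = p_a/p_o = 3/3 = 1.
MRS depends only on o: o = 1 ⇒ o* = 1.
From the budget, 3·a = 39 − 3·1 = 36, so a* = 12.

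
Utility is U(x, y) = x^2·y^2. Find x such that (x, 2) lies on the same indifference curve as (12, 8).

x = 48

U(12, 8) = 9216.
Set U(x, 2) = 9216 and solve.
With y = 2: 2^2 = 4, so x^2 = 9216/4 = 2304; taking the square root, x = 48.
Check: U(48, 2) = 9216.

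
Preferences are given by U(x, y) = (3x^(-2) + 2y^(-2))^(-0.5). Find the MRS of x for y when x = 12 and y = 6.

MRS = 3/16

For CES with ρ = -2, MRS = (3/2)·(y/x)^3.
At (12, 6): MRS = 3/16.
So at (12, 6) the consumer would give up 3/16 units of y for one more unit of x.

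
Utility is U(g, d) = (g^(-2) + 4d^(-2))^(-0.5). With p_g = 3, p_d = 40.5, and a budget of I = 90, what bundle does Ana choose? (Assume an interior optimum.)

g* = 3, d* = 2

For CES with ρ = -2, MRS = (1/4)·(d/g)^3.
Tangency: set MRS = p_g/p_d = 3/40.5 = 2/27.
So (d/g)^3 = 8/27; taking the cube root, d/g = 2/3, i.e. d = (2/3)·g.
Substitute into the budget 3·g + 40.5·d = 90: 30·g = 90, so g* = 3 and d* = (2/3)·3 = 2.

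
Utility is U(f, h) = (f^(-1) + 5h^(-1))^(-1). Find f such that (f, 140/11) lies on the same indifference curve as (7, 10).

U depends on (f, h) only through S = f^(-1) + 5h^(-1), so equal utility means equal S. At (7, 10): S = 9/14.
With h = 140/11: 5·(140/11)^(-1) = 11/28, so f^(-1) = 9/14 − 11/28 = 0.25.
Hence f = 1/0.25 = 4.
Check: U(4, 140/11) = 1.5556.

f = 4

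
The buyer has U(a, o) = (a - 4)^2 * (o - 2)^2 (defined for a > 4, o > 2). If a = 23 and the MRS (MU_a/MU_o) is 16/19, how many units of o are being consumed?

o = 18

MU_a = 2·(a−4)·(o−2)^2, MU_o = 2·(a−4)^2·(o−2).
MRS = (o−2)/(a−4).
Substitute a = 23: MRS = (o − 2)/19. Setting this equal to 16/19 gives o − 2 = (16/19)·19 = 16, so o = 18.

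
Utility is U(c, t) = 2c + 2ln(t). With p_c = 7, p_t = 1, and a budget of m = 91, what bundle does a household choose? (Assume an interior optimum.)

MU_c = 2, MU_t = 2/t.
MRS = 2 ÷ (2/t).
Tangency: set MRS = p_c/p_t = 7/1 = 7.
MRS depends only on t: t = 7 ⇒ t* = 7.
From the budget, 7·c = 91 − 1·7 = 84, so c* = 12.

c* = 12, t* = 7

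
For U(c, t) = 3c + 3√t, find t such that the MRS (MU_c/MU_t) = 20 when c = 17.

MU_c = 3, MU_t = 3/(2√t).
MRS = 3 ÷ (3/(2√t)).
MRS depends only on t: 2·√t = 20 ⇒ √t = 20/2 = 10 ⇒ t = 100.

t = 100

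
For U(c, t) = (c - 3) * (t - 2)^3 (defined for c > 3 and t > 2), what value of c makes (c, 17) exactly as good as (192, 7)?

U(192, 7) = 23625.
Set U(c, 17) = 23625 and solve.
With t = 17: (17 − 2)^3 = 3375, so (c − 3) = 23625/3375 = 7.
So c = 3 + 7 = 10.
Check: U(10, 17) = 23625.

c = 10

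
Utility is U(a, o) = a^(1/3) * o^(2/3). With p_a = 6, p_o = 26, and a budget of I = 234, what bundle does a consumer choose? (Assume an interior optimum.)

MU_a = 1/3·a^(-2/3)·o^(2/3) and MU_o = 2/3·a^(1/3)·o^(-1/3).
MRS = MU_a/MU_o = (0.5)·o/a.
Tangency: set MRS = p_a/p_o = 6/26 = 3/13.
So (0.5)·o/a = 3/13, i.e. o = (6/13)·a.
Substitute into the budget 6·a + 26·o = 234: 18·a = 234, so a* = 13.
Then o* = (6/13)·13 = 6.

a* = 13, o* = 6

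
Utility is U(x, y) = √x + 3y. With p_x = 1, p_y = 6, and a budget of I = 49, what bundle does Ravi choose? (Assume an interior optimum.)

MU_x = 1/(2√x), MU_y = 3.
MRS = 1/(2√x) ÷ 3.
Tangency: set MRS = p_x/p_y = 1/6.
MRS depends only on x: (1/6)/√x = 1/6 ⇒ √x = (1/6)/(1/6) = 1 ⇒ x* = 1.
From the budget, 6·y = 49 − 1·1 = 48, so y* = 8.

x* = 1, y* = 8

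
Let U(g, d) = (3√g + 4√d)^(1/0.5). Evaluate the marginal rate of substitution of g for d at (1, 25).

MRS = 3.75

For CES with ρ = 0.5, MRS = (3/4)·√(d/g).
At (1, 25): MRS = 3.75.
So at (1, 25) the consumer would give up 3.75 units of d for one more unit of g.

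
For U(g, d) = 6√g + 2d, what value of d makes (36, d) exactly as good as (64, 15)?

d = 21

U(64, 15) = 78.
Set U(36, d) = 78 and solve.
With g = 36: √36 = 6, so 2d = 78 − 6·6 = 42 and d = 21.
Check: U(36, 21) = 78.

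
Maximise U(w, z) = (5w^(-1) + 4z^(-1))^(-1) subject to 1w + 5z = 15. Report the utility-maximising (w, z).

For CES with ρ = -1, MRS = (5/4)·(z/w)^2.
Tangency: set MRS = p_w/p_z = 1/5 = 0.2.
So (z/w)^2 = 4/25; taking the square root, z/w = 0.4, i.e. z = 0.4·w.
Substitute into the budget 1·w + 5·z = 15: 3·w = 15, so w* = 5 and z* = 0.4·5 = 2.

w* = 5, z* = 2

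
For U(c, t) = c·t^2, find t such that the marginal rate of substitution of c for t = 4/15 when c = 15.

t = 8

MU_c = t^2 and MU_t = 2·c·t.
MRS = MU_c/MU_t = (1/2)·t/c.
Substitute c = 15: MRS = t/30. Setting t/30 = 4/15 gives t = (4/15)·30 = 8.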